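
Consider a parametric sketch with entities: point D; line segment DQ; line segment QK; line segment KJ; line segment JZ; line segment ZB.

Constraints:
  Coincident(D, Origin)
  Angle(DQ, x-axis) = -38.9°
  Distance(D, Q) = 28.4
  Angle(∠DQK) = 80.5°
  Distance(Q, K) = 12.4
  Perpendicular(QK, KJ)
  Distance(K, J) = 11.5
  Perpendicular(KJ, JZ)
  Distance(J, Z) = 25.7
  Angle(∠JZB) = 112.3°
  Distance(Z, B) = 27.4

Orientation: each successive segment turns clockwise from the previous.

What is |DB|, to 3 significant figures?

50.6

D is at the origin; DQ runs at -38.9° with length 28.4, so Q = (22.1, -17.8). ∠DQK = 80.5° gives QK at -138° from the x-axis; with |QK| = 12.4, K = (12.8, -26.1). QK ⟂ KJ, so KJ runs at 132°; with |KJ| = 11.5, J = (5.19, -17.5). The perpendicularity gives JZ at right angles to KJ, so JZ runs at 41.6°; with |JZ| = 25.7, Z = (24.4, -0.404). ∠JZB = 112.3° gives ZB at -26.1° from the x-axis; with |ZB| = 27.4, B = (49.0, -12.5). Then |DB| = |B − D| = 50.6.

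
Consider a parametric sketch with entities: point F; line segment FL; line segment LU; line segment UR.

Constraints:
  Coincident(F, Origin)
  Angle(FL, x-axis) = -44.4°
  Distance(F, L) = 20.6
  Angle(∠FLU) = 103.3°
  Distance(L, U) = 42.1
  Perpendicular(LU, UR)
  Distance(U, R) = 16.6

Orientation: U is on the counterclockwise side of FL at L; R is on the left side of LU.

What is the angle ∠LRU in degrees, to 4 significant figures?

68.48°

∠FLU = 103.3°, so LU runs at -44.4° + (180° − 103.3°) = 32.30° from the x-axis; with |LU| = 42.1, U = L + 42.1·(cos 32.30°, sin 32.30°) = (50.30, 8.083). LU ⟂ UR; with |UR| = 16.6 on the left of LU, R = U + 16.6·(-0.5344, 0.8453) = (41.43, 22.11). Then cos ∠LRU = RL·RU / (|RL||RU|), giving 68.48°.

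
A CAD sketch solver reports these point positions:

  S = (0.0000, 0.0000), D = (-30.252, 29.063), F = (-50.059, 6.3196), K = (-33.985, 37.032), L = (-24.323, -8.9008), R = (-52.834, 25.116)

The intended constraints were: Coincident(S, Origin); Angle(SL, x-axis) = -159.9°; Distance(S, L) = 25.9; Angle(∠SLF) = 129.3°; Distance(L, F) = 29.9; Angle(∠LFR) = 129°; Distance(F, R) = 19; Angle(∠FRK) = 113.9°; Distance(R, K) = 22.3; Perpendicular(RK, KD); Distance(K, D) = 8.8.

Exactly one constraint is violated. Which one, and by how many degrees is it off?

Perpendicular(RK, KD) — off by 7.20°.

S = (0.00, 0.00) ✓; SL at -159.9° ✓; |SL| = 25.90 ✓; ∠SLF = 129.3° ✓; |LF| = 29.90 ✓; ∠LFR = 129.0° ✓; |FR| = 19.00 ✓; ∠FRK = 113.9° ✓; |RK| = 22.30 ✓; ∠(RK, KD) = 97.20° ✗; |KD| = 8.800 ✓.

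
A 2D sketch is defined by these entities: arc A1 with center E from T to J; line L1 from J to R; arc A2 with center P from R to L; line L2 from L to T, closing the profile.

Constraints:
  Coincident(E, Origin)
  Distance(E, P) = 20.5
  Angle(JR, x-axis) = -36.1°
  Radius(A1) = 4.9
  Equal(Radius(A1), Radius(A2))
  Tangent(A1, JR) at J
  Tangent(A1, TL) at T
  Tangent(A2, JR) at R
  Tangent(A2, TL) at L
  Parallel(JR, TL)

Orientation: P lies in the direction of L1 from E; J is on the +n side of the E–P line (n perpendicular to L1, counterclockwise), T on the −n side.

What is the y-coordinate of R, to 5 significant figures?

-8.1194

Tangency of A1 to both parallel lines with radius 4.9 puts J and T at E ± 4.9·n: J = (2.8871, 3.9592), T = (-2.8871, -3.9592). Equal radii place R and L the same way about P: R = P + 4.9·n = (19.451, -8.1194), L = P − 4.9·n = (13.677, -16.038). So R.y = -8.1194.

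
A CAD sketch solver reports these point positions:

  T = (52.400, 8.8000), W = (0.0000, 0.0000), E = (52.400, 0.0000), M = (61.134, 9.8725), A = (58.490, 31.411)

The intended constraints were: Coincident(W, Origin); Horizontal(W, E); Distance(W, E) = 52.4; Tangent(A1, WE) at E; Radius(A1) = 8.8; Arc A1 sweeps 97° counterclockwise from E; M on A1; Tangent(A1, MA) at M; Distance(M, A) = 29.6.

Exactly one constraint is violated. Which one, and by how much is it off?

Distance(M, A) = 29.6 — off by 7.90.

W = (0.00, 0.00) ✓; W.y = 0.00, E.y = 0.00 ✓; |WE| = 52.40 ✓; ∠(TE, EW) = 90.00° ✓; |TE| = 8.800 ✓; bearing(T→M) − bearing(T→E) = 97.00° ✓; |TM| = 8.800 ✓; ∠(TM, MA) = 90.00° ✓; |MA| = 21.70 ✗.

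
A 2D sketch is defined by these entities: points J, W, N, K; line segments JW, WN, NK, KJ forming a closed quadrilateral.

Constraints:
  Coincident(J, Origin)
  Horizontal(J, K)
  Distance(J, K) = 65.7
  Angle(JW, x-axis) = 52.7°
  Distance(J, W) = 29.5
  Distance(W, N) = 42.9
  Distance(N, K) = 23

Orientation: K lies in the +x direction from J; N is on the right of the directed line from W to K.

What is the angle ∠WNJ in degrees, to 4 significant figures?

38.57°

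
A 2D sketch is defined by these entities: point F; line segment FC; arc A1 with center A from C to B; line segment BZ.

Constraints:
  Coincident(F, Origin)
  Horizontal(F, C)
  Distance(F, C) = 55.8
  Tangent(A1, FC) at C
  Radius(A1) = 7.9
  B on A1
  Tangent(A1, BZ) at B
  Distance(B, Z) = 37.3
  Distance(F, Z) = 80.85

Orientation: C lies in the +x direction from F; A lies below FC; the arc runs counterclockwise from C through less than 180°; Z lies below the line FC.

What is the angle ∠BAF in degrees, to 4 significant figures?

38.30°

Checks: |AB| = 7.900 ✓; ∠(AB, BZ) = 90.00° ✓; |BZ| = 37.30 ✓; |FZ| = 80.85 ✓.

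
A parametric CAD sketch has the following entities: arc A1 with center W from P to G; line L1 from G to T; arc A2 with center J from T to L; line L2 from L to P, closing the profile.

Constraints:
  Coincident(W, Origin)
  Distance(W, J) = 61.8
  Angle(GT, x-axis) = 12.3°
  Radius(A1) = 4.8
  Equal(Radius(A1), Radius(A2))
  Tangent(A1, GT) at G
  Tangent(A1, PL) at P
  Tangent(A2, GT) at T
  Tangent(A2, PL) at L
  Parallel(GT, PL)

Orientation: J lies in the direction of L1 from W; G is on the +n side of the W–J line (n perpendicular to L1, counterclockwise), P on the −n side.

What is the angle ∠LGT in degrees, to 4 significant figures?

8.830°

Tangency of A1 to both parallel lines with radius 4.8 puts G and P at W ± 4.8·n: G = (-1.023, 4.690), P = (1.023, -4.690). Equal radii place T and L the same way about J: T = J + 4.8·n = (59.36, 17.86), L = J − 4.8·n = (61.40, 8.475). Then cos ∠LGT = GL·GT / (|GL||GT|), giving 8.830°.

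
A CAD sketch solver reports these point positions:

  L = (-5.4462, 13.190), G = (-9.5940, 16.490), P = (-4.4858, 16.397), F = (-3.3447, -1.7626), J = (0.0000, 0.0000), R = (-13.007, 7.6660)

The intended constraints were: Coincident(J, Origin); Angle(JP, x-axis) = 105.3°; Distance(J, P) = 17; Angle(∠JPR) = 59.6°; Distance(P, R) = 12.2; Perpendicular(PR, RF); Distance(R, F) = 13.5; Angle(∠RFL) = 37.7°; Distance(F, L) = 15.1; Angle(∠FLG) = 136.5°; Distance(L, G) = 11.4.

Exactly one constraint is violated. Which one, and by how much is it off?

Distance(L, G) = 11.4 — off by 6.10.

J = (0.00, 0.00) ✓; JP at 105.3° ✓; |JP| = 17.00 ✓; ∠JPR = 59.60° ✓; |PR| = 12.20 ✓; ∠(PR, RF) = 90.00° ✓; |RF| = 13.50 ✓; ∠RFL = 37.70° ✓; |FL| = 15.10 ✓; ∠FLG = 136.5° ✓; |LG| = 5.300 ✗.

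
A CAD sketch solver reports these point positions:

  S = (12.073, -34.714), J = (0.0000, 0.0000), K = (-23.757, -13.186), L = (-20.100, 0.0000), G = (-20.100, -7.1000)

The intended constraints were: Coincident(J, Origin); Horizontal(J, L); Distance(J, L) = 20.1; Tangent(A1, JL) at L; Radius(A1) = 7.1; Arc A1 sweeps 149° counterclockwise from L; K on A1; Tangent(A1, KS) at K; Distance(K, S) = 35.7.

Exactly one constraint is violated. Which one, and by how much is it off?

Distance(K, S) = 35.7 — off by 6.10.

J = (0.00, 0.00) ✓; J.y = 0.00, L.y = 0.00 ✓; |JL| = 20.10 ✓; ∠(GL, LJ) = 90.00° ✓; |GL| = 7.100 ✓; bearing(G→K) − bearing(G→L) = 149.0° ✓; |GK| = 7.100 ✓; ∠(GK, KS) = 90.00° ✓; |KS| = 41.80 ✗.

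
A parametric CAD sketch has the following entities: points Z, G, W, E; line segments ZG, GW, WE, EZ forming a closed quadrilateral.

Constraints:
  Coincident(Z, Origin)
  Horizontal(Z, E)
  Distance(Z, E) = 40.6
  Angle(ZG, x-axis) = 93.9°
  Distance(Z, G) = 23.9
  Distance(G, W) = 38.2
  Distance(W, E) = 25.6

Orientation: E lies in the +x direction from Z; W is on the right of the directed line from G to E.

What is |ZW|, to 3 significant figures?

19.4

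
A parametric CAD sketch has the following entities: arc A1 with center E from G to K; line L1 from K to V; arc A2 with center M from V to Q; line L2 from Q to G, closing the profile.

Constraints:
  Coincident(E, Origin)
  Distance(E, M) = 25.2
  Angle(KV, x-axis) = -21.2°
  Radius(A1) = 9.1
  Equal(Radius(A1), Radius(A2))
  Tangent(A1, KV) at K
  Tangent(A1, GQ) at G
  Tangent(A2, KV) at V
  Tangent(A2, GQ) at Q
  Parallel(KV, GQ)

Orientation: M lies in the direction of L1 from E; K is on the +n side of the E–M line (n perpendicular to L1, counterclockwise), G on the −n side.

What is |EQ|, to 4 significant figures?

26.79

The slot axis is L1's direction at -21.2°, so u = (cos -21.2°, sin -21.2°) = (0.9323, -0.3616) and n = (−sin -21.2°, cos -21.2°) = (0.3616, 0.9323). E is at the origin and M lies 25.2 along u from E, so M = 25.2·u = (23.49, -9.113). Tangency of A1 to both parallel lines with radius 9.1 puts K and G at E ± 9.1·n: K = (3.291, 8.484), G = (-3.291, -8.484). Equal radii place V and Q the same way about M: V = M + 9.1·n = (26.79, -0.6288), Q = M − 9.1·n = (20.20, -17.60). Then |EQ| = |Q − E| = 26.79.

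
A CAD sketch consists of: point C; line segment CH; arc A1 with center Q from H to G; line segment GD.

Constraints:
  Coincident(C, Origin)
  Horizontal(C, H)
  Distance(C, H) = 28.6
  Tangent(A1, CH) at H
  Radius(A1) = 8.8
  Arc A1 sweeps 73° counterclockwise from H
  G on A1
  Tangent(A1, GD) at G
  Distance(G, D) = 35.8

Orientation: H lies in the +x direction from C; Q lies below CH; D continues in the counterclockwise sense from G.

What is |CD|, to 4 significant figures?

41.61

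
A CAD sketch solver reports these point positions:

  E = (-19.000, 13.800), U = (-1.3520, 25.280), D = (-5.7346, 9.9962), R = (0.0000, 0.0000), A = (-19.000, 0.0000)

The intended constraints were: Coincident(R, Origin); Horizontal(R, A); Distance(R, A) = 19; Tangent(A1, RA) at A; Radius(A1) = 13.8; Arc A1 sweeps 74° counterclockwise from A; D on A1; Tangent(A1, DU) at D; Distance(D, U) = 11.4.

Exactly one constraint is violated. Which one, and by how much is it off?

Distance(D, U) = 11.4 — off by 4.50.

R = (0.00, 0.00) ✓; R.y = 0.00, A.y = 0.00 ✓; |RA| = 19.00 ✓; ∠(EA, AR) = 90.00° ✓; |EA| = 13.80 ✓; bearing(E→D) − bearing(E→A) = 74.00° ✓; |ED| = 13.80 ✓; ∠(ED, DU) = 90.00° ✓; |DU| = 15.90 ✗.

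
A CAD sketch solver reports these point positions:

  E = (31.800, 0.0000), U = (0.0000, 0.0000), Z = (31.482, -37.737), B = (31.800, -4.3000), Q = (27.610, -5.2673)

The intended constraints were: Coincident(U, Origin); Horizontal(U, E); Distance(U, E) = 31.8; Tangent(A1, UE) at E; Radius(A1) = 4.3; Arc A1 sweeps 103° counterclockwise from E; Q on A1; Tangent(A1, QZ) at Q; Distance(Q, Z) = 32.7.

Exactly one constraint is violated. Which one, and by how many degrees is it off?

Tangent(A1, QZ) at Q — off by 6.20°.

U = (0.00, 0.00) ✓; U.y = 0.00, E.y = 0.00 ✓; |UE| = 31.80 ✓; ∠(BE, EU) = 90.00° ✓; |BE| = 4.300 ✓; bearing(B→Q) − bearing(B→E) = 103.0° ✓; |BQ| = 4.300 ✓; ∠(BQ, QZ) = 96.20° ✗; |QZ| = 32.70 ✓.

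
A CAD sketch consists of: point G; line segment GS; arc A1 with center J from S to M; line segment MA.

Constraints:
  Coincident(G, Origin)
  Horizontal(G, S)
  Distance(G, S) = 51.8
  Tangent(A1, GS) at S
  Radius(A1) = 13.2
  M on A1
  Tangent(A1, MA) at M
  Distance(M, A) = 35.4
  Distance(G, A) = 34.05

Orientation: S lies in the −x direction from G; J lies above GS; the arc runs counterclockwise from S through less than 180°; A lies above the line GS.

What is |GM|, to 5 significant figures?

42.575

Checks: ∠(JS, SG) = 90.00° ✓; |JS| = 13.20 ✓; |JM| = 13.20 ✓; ∠(JM, MA) = 90.00° ✓; |MA| = 35.40 ✓; |GA| = 34.05 ✓.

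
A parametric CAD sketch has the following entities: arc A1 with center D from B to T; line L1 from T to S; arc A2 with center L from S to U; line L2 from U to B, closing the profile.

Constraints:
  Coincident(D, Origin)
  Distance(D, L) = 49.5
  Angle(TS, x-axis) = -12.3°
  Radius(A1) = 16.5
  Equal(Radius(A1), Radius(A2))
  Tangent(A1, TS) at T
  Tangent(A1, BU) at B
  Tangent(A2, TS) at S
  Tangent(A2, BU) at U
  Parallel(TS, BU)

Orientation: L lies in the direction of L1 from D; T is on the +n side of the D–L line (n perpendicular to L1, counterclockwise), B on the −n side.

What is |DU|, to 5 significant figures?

52.178

Tangency of A1 to both parallel lines with radius 16.5 puts T and B at D ± 16.5·n: T = (3.5150, 16.121), B = (-3.5150, -16.121). Equal radii place S and U the same way about L: S = L + 16.5·n = (51.879, 5.5762), U = L − 16.5·n = (44.849, -26.666). Then |DU| = |U − D| = 52.178.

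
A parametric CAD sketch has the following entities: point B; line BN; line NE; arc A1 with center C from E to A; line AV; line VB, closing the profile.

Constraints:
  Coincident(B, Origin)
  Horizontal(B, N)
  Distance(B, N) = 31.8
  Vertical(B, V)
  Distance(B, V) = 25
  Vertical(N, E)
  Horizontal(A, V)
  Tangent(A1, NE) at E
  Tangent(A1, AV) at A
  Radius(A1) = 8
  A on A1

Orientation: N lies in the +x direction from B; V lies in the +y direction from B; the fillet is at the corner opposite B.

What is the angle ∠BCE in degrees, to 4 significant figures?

144.5°

B is at the origin; B and N share the same y with |BN| = 31.8 and N on the +x side, so N = (31.80, 0.000). BV is vertical with |BV| = 25.0 and V on the +y side, so V = (0.000, 25.00). The virtual corner opposite B is at (31.80, 25.00). Tangency of A1 to NE means the radius CE is perpendicular to NE and the tangent condition forces CA to be normal to AV, with radius 8.0, so the center C sits 8.0 in from both sides at C = (23.80, 17.00). That places the tangent points at E = (31.80, 17.00) on NE and A = (23.80, 25.00) on AV. Then cos ∠BCE = CB·CE / (|CB||CE|), giving 144.5°.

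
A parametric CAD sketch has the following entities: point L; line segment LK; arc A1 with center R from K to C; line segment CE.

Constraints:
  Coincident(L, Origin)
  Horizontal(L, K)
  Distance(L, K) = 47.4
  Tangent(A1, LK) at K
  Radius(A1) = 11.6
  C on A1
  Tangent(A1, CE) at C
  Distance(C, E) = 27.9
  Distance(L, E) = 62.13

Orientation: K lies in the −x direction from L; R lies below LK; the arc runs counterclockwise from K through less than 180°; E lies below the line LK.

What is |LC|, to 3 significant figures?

60.2

L is at the origin; LK is horizontal with |LK| = 47.4 and K on the −x side, so K = (-47.4, 0.00). A1 meets LK tangentially, so RK is at right angles to LK, so R = K + (0, -11.6) = (-47.4, -11.6). Since RC ⟂ CE (tangency), |RE| = √(11.6² + 27.9²) = 30.2 regardless of where C sits on A1. So E lies on both circle(L, 62.13) and circle(R, 30.2); the below-LK intersection is E = (-46.0, -41.8). C is the foot of the tangent from E: C = (-57.9, -16.6).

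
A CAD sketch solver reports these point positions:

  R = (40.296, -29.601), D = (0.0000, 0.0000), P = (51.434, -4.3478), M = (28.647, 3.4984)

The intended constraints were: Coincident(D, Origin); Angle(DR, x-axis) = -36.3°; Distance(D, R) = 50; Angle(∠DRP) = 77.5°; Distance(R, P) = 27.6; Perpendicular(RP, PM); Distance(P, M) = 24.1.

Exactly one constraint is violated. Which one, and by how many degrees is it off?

Perpendicular(RP, PM) — off by 4.80°.

D = (0.00, 0.00) ✓; DR at -36.30° ✓; |DR| = 50.00 ✓; ∠DRP = 77.50° ✓; |RP| = 27.60 ✓; ∠(RP, PM) = 94.80° ✗; |PM| = 24.10 ✓.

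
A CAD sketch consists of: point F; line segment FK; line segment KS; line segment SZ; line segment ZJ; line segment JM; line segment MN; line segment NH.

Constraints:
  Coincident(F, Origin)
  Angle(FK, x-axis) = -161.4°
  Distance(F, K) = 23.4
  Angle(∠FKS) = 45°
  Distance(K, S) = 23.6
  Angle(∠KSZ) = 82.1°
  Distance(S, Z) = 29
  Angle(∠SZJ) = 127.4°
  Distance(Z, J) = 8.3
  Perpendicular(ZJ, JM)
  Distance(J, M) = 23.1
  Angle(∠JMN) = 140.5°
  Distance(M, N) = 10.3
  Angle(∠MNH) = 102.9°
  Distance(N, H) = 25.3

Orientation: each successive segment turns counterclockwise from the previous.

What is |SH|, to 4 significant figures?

4.652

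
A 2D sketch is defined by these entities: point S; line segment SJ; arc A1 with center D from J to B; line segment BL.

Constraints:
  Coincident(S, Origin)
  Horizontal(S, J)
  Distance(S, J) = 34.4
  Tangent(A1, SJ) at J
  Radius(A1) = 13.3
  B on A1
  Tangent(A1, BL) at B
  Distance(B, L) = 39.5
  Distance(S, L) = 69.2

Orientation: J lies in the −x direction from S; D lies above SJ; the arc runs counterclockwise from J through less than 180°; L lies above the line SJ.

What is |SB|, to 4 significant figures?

30.54

Checks: |DB| = 13.30 ✓; ∠(DB, BL) = 90.00° ✓; |BL| = 39.50 ✓; |SL| = 69.20 ✓.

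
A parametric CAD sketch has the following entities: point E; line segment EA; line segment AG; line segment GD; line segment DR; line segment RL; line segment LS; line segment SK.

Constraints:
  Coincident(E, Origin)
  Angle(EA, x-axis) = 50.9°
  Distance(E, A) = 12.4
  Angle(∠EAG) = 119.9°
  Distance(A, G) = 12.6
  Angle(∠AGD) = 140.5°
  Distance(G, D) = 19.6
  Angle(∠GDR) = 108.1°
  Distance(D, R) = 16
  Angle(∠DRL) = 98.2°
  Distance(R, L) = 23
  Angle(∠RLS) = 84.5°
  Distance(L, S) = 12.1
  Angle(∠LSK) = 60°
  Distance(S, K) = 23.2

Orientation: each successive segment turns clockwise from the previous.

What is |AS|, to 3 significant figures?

11.2

E is at the origin; EA runs at 50.9° with length 12.4, so A = (7.82, 9.62). ∠EAG = 119.9° gives AG at -9.20° from the x-axis; with |AG| = 12.6, G = (20.3, 7.61). ∠AGD = 140.5° gives GD at -48.7° from the x-axis; with |GD| = 19.6, D = (33.2, -7.12). ∠GDR = 108.1° gives DR at -121° from the x-axis; with |DR| = 16.0, R = (25.0, -20.9). ∠DRL = 98.2° gives RL at 158° from the x-axis; with |RL| = 23.0, L = (3.79, -12.1). ∠RLS = 84.5° gives LS at 62.1° from the x-axis; with |LS| = 12.1, S = (9.45, -1.43). Then |AS| = |S − A| = 11.2.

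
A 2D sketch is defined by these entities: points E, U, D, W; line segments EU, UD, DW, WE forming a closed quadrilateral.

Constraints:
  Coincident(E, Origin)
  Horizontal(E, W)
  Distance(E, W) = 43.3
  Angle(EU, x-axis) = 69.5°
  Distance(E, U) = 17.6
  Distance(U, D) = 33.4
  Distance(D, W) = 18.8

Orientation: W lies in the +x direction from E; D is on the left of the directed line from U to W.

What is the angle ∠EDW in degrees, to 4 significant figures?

76.65°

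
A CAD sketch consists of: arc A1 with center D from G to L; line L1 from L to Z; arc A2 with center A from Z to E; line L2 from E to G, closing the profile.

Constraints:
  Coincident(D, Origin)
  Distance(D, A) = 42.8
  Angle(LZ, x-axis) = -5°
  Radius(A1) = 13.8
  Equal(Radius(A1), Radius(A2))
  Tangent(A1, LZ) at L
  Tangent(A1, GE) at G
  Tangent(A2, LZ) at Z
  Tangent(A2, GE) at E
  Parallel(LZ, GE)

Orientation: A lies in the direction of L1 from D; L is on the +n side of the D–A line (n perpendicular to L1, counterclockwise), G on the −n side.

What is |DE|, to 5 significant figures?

44.970

The slot axis is L1's direction at -5.0°, so u = (cos -5.0°, sin -5.0°) = (0.99619, -0.087156) and n = (−sin -5.0°, cos -5.0°) = (0.087156, 0.99619). D is at the origin and A lies 42.8 along u from D, so A = 42.8·u = (42.637, -3.7303). Tangency of A1 to both parallel lines with radius 13.8 puts L and G at D ± 13.8·n: L = (1.2027, 13.747), G = (-1.2027, -13.747). Equal radii place Z and E the same way about A: Z = A + 13.8·n = (43.840, 10.017), E = A − 13.8·n = (41.434, -17.478). Then |DE| = |E − D| = 44.970.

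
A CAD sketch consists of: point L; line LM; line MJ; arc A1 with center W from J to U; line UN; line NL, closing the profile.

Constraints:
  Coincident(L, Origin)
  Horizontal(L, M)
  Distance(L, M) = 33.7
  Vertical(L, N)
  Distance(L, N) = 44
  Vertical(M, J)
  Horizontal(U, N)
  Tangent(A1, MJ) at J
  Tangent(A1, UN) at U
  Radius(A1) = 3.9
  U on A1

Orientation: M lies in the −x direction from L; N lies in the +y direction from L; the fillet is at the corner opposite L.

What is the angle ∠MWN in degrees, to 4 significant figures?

103.0°

L is at the origin; LM is horizontal with |LM| = 33.7 and M on the −x side, so M = (-33.70, 0.000). LN is vertical with |LN| = 44.0 and N on the +y side, so N = (0.000, 44.00). The virtual corner opposite L is at (-33.70, 44.00). Since A1 is tangent to MJ there, WJ ⟂ MJ and A1 meets UN tangentially, so WU is at right angles to UN, with radius 3.9, so the center W sits 3.9 in from both sides at W = (-29.80, 40.10). Then cos ∠MWN = WM·WN / (|WM||WN|), giving 103.0°.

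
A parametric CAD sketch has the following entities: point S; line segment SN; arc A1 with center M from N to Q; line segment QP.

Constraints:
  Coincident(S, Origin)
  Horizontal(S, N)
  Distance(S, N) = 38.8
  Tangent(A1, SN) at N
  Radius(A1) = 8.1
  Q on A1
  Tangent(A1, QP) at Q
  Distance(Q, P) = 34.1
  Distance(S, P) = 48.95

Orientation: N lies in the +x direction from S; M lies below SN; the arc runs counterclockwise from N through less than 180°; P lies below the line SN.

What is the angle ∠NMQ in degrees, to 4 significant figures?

83.22°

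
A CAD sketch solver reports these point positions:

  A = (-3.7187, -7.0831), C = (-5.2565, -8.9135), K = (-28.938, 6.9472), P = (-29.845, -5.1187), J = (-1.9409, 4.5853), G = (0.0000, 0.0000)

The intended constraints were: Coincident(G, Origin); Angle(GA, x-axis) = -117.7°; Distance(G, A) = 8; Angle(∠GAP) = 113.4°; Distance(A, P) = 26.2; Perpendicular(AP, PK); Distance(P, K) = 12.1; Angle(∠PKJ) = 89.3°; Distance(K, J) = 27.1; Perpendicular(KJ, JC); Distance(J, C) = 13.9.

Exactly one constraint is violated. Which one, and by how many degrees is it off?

Perpendicular(KJ, JC) — off by 8.80°.

G = (0.00, 0.00) ✓; GA at -117.7° ✓; |GA| = 8.000 ✓; ∠GAP = 113.4° ✓; |AP| = 26.20 ✓; ∠(AP, PK) = 90.00° ✓; |PK| = 12.10 ✓; ∠PKJ = 89.30° ✓; |KJ| = 27.10 ✓; ∠(KJ, JC) = 98.80° ✗; |JC| = 13.90 ✓.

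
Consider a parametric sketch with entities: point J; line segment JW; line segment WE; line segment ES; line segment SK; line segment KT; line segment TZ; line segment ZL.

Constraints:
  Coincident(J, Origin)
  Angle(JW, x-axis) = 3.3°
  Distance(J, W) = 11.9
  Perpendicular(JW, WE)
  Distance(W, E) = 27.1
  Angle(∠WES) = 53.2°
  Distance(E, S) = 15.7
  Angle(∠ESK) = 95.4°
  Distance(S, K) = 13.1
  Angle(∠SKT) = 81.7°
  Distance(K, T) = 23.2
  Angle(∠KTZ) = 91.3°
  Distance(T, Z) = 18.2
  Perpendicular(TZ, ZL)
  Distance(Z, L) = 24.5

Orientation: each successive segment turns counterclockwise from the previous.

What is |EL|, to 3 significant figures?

19.6

J is at the origin; JW runs at 3.3° with length 11.9, so W = (11.9, 0.685). JW is perpendicular to WE, so WE runs at 93.3°; with |WE| = 27.1, E = (10.3, 27.7). ∠WES = 53.2° gives ES at -140° from the x-axis; with |ES| = 15.7, S = (-1.69, 17.6). ∠ESK = 95.4° gives SK at -55.3° from the x-axis; with |SK| = 13.1, K = (5.77, 6.86). ∠SKT = 81.7° gives KT at 43.0° from the x-axis; with |KT| = 23.2, T = (22.7, 22.7). ∠KTZ = 91.3° gives TZ at 132° from the x-axis; with |TZ| = 18.2, Z = (10.6, 36.3). TZ is perpendicular to ZL, so ZL runs at -138°; with |ZL| = 24.5, L = (-7.66, 20.0). Then |EL| = |L − E| = 19.6.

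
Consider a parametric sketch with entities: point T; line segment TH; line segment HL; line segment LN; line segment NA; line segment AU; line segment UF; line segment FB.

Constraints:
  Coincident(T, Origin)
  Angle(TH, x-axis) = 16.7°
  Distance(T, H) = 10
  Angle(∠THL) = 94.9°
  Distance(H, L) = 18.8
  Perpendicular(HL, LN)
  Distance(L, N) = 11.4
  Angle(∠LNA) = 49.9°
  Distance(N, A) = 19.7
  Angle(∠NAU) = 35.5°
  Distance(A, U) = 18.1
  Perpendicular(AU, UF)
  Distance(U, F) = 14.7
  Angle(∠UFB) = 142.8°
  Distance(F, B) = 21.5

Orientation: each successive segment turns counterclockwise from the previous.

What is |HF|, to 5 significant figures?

25.369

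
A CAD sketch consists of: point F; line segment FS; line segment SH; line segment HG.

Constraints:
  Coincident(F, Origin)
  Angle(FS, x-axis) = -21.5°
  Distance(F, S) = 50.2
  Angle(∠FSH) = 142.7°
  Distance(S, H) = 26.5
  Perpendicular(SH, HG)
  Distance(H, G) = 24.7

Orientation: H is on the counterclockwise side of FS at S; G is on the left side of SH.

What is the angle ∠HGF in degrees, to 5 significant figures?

94.922°

F is at the origin; FS runs at -21.5° with length 50.2, so S = 50.2·(cos -21.5°, sin -21.5°) = (46.707, -18.398). ∠FSH = 142.7°, so SH runs at -21.5° + (180° − 142.7°) = 15.800° from the x-axis; with |SH| = 26.5, H = S + 26.5·(cos 15.800°, sin 15.800°) = (72.206, -11.183). SH is perpendicular to HG; with |HG| = 24.7 on the left of SH, G = H + 24.7·(-0.27228, 0.96222) = (65.480, 12.584). Then cos ∠HGF = GH·GF / (|GH||GF|), giving 94.922°.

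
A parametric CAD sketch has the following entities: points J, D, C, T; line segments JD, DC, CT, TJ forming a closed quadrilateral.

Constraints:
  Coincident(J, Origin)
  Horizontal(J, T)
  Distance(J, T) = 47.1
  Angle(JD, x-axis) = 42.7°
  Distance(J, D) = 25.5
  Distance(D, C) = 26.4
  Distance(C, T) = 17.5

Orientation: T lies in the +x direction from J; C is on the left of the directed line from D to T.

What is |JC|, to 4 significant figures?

48.37

J is at the origin; J and T share the same y with |JT| = 47.1 and T in +x, so T = (47.1, 0). JD runs at 42.7° with |JD| = 25.5, so D = (18.74, 17.29). C is determined by |DC| = 26.4 and |CT| = 17.5 together: it lies at the intersection of circle(D, 26.4) and circle(T, 17.5). With |DT| = 33.22, the foot of the radical line on DT is 22.49 from D and the perpendicular offset is √(26.4² − 22.49²) = 13.83. Taking the left-of-DT solution: C = (45.14, 17.39).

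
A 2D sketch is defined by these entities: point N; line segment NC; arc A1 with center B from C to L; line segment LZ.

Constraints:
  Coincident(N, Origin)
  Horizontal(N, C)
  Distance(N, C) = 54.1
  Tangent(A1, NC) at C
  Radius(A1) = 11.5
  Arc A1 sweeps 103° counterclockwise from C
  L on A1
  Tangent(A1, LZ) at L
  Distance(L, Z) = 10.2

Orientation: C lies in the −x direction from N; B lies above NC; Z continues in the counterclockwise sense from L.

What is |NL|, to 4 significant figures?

45.15

A1 meets NC tangentially, so BC is at right angles to NC, so B = C + (0, 11.5) = (-54.10, 11.50). On A1, C sits at bearing -90° from B; a 103° counterclockwise sweep puts L at bearing 13°, so L = B + 11.5·(cos 13°, sin 13°) = (-42.89, 14.09). Then |NL| = |L − N| = 45.15.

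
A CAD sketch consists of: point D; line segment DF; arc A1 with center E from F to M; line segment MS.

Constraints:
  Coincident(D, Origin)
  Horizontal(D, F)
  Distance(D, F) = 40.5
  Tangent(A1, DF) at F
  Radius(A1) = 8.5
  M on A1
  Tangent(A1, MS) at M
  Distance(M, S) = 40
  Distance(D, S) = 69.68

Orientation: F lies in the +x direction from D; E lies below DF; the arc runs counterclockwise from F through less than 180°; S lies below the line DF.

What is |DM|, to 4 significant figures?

35.05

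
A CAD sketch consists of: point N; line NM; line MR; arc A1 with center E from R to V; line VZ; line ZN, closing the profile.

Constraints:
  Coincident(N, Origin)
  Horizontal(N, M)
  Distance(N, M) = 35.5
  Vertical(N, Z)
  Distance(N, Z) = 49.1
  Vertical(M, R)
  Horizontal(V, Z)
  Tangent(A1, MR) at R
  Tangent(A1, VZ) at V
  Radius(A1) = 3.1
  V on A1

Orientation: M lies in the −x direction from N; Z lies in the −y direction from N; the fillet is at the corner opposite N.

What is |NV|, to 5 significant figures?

58.827

The virtual corner opposite N is at (-35.500, -49.100). The tangent condition forces ER to be normal to MR and since A1 is tangent to VZ there, EV ⟂ VZ, with radius 3.1, so the center E sits 3.1 in from both sides at E = (-32.400, -46.000). That places the tangent points at R = (-35.500, -46.000) on MR and V = (-32.400, -49.100) on VZ. Then |NV| = |V − N| = 58.827.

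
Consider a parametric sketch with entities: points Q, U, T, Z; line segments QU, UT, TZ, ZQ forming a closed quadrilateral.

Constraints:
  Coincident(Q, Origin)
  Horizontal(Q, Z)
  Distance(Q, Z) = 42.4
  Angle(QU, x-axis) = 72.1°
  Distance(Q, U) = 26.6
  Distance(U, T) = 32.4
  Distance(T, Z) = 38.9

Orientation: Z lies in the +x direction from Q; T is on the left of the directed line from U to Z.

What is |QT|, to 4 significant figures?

53.98

Checks: |UT| = 32.40 ✓; |TZ| = 38.90 ✓.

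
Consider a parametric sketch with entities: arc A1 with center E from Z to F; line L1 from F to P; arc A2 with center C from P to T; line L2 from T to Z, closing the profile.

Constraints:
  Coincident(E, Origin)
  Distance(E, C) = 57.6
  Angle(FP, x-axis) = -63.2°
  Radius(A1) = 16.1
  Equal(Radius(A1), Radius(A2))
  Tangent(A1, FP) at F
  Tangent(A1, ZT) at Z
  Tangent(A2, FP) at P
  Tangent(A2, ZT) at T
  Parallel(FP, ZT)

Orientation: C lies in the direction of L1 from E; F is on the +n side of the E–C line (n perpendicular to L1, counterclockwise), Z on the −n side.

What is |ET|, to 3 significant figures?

59.8

The slot axis is L1's direction at -63.2°, so u = (cos -63.2°, sin -63.2°) = (0.451, -0.893) and n = (−sin -63.2°, cos -63.2°) = (0.893, 0.451). E is at the origin and C lies 57.6 along u from E, so C = 57.6·u = (26.0, -51.4). Tangency of A1 to both parallel lines with radius 16.1 puts F and Z at E ± 16.1·n: F = (14.4, 7.26), Z = (-14.4, -7.26). Equal radii place P and T the same way about C: P = C + 16.1·n = (40.3, -44.2), T = C − 16.1·n = (11.6, -58.7). Then |ET| = |T − E| = 59.8.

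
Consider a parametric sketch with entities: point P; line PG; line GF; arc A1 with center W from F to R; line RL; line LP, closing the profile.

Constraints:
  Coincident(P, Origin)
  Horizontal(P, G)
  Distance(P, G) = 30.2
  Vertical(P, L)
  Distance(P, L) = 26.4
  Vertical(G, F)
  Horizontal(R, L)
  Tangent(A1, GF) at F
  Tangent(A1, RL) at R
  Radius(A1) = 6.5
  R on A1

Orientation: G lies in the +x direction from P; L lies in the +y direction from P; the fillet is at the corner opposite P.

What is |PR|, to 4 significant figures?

35.48

The virtual corner opposite P is at (30.20, 26.40). The tangent condition forces WF to be normal to GF and tangency of A1 to RL means the radius WR is perpendicular to RL, with radius 6.5, so the center W sits 6.5 in from both sides at W = (23.70, 19.90). That places the tangent points at F = (30.20, 19.90) on GF and R = (23.70, 26.40) on RL. Then |PR| = |R − P| = 35.48.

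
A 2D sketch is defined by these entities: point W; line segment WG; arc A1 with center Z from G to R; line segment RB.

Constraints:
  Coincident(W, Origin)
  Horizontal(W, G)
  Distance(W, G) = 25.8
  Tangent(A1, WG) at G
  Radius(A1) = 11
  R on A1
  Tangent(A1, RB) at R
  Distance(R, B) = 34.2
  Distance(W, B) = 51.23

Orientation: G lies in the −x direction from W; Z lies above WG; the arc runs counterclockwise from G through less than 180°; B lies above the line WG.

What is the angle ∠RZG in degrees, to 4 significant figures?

100.5°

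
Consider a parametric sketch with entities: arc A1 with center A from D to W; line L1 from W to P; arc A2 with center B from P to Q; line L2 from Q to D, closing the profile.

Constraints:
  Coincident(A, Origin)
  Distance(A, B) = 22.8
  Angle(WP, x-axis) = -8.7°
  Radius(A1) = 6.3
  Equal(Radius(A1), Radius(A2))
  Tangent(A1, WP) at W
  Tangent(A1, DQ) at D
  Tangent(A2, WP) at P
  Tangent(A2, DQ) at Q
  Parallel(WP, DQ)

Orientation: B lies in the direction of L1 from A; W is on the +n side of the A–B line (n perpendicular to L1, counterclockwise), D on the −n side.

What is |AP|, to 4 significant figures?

23.65

The slot axis is L1's direction at -8.7°, so u = (cos -8.7°, sin -8.7°) = (0.9885, -0.1513) and n = (−sin -8.7°, cos -8.7°) = (0.1513, 0.9885). A is at the origin and B lies 22.8 along u from A, so B = 22.8·u = (22.54, -3.449). Tangency of A1 to both parallel lines with radius 6.3 puts W and D at A ± 6.3·n: W = (0.9529, 6.228), D = (-0.9529, -6.228). Equal radii place P and Q the same way about B: P = B + 6.3·n = (23.49, 2.779), Q = B − 6.3·n = (21.58, -9.676). Then |AP| = |P − A| = 23.65.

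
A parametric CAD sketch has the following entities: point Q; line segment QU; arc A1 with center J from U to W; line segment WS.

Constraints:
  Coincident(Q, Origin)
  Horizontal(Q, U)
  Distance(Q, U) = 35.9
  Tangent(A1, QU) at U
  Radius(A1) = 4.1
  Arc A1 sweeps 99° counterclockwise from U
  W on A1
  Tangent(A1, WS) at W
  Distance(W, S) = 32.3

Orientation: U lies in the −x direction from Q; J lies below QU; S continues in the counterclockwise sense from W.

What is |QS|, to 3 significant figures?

50.6

Q is at the origin; QU is horizontal with |QU| = 35.9 and U on the −x side, so U = (-35.9, 0.00). A1 meets QU tangentially, so JU is at right angles to QU, so J = U + (0, -4.1) = (-35.9, -4.10). On A1, U sits at bearing 90° from J; a 99° counterclockwise sweep puts W at bearing 189°, so W = J + 4.1·(cos 189°, sin 189°) = (-39.9, -4.74). The tangent condition forces JW to be normal to WS, so WS runs along (−sin 189°, cos 189°); with |WS| = 32.3, S = (-34.9, -36.6). Then |QS| = |S − Q| = 50.6.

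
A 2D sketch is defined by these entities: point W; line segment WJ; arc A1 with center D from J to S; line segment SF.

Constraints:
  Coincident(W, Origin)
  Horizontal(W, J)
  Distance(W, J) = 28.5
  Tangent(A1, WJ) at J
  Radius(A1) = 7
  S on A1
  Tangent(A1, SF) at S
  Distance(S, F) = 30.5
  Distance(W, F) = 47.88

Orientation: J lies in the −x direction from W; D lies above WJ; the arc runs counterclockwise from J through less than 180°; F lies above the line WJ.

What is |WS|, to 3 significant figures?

23.3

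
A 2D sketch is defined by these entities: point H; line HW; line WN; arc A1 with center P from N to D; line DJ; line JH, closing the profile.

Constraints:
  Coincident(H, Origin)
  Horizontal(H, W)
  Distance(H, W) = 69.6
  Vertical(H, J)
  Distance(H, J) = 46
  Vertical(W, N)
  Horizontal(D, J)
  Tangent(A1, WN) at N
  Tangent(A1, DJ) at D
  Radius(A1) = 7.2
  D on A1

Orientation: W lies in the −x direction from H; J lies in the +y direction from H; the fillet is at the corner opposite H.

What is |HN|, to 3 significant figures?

79.7

The virtual corner opposite H is at (-69.6, 46.0). The tangent condition forces PN to be normal to WN and tangency of A1 to DJ means the radius PD is perpendicular to DJ, with radius 7.2, so the center P sits 7.2 in from both sides at P = (-62.4, 38.8). That places the tangent points at N = (-69.6, 38.8) on WN and D = (-62.4, 46.0) on DJ. Then |HN| = |N − H| = 79.7.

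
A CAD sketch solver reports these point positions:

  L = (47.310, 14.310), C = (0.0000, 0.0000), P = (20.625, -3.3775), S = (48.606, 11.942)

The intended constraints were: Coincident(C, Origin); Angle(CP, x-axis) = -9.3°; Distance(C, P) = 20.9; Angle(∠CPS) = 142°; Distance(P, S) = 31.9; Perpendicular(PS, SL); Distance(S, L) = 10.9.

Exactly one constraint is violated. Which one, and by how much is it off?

Distance(S, L) = 10.9 — off by 8.20.

C = (0.00, 0.00) ✓; CP at -9.300° ✓; |CP| = 20.90 ✓; ∠CPS = 142.0° ✓; |PS| = 31.90 ✓; ∠(PS, SL) = 89.99° ✓; |SL| = 2.699 ✗.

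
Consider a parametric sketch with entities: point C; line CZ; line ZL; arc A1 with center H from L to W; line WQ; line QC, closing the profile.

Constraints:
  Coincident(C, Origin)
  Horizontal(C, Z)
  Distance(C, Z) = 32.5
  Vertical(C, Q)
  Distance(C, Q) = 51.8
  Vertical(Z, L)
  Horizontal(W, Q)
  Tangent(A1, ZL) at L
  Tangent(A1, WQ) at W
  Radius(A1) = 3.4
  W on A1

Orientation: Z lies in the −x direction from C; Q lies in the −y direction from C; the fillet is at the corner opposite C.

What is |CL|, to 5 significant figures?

58.299

C is at the origin; CZ is horizontal with |CZ| = 32.5 and Z on the −x side, so Z = (-32.500, 0.0000). CQ is vertical with |CQ| = 51.8 and Q on the −y side, so Q = (0.0000, -51.800). The virtual corner opposite C is at (-32.500, -51.800). The tangent condition forces HL to be normal to ZL and since A1 is tangent to WQ there, HW ⟂ WQ, with radius 3.4, so the center H sits 3.4 in from both sides at H = (-29.100, -48.400). That places the tangent points at L = (-32.500, -48.400) on ZL and W = (-29.100, -51.800) on WQ. Then |CL| = |L − C| = 58.299.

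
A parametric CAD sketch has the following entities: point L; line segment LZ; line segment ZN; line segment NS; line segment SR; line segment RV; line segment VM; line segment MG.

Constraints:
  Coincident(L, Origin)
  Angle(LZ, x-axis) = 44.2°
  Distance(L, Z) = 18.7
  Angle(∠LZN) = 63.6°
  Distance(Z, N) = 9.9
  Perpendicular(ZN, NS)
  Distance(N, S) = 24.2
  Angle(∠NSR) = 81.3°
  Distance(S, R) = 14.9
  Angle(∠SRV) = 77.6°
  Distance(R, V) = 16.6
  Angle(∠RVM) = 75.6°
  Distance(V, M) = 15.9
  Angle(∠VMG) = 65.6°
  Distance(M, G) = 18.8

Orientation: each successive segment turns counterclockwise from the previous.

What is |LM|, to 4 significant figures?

5.873

L is at the origin; LZ runs at 44.2° with length 18.7, so Z = (13.41, 13.04). ∠LZN = 63.6° gives ZN at 160.6° from the x-axis; with |ZN| = 9.9, N = (4.068, 16.33). ZN ⟂ NS, so NS runs at -109.4°; with |NS| = 24.2, S = (-3.970, -6.501). ∠NSR = 81.3° gives SR at -10.70° from the x-axis; with |SR| = 14.9, R = (10.67, -9.267). ∠SRV = 77.6° gives RV at 91.70° from the x-axis; with |RV| = 16.6, V = (10.18, 7.326). ∠RVM = 75.6° gives VM at -163.9° from the x-axis; with |VM| = 15.9, M = (-5.098, 2.916). Then |LM| = |M − L| = 5.873.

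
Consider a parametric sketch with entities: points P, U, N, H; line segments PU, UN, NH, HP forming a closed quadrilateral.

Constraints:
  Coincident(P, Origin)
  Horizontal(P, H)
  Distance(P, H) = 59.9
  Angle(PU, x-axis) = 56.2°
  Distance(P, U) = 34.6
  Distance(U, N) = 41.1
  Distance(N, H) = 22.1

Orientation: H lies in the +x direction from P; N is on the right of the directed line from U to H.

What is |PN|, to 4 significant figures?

39.70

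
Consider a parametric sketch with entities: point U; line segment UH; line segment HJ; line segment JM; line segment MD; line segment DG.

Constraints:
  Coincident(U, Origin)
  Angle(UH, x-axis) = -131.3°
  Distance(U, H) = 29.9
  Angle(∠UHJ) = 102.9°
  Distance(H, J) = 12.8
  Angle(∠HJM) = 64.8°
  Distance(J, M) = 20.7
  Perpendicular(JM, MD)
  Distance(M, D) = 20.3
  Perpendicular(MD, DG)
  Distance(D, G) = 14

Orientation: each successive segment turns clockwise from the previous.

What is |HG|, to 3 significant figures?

8.81

JM is perpendicular to MD, so MD runs at -53.6°; with |MD| = 20.3, D = (-2.29, -20.4). MD is perpendicular to DG, so DG runs at -144°; with |DG| = 14.0, G = (-13.6, -28.7). Then |HG| = |G − H| = 8.81.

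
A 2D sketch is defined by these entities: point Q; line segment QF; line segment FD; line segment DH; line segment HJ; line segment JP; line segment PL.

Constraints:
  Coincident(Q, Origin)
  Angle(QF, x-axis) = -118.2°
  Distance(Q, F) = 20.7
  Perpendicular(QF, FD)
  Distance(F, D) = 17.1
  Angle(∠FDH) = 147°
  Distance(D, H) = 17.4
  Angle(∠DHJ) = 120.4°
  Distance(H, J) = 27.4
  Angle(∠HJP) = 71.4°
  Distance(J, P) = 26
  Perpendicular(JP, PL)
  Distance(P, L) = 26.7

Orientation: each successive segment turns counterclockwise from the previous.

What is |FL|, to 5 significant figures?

16.069

∠HJP = 71.4° gives JP at 173.00° from the x-axis; with |JP| = 26.0, P = (8.6604, 3.0112). The perpendicularity gives PL at right angles to JP, so PL runs at -97.000°; with |PL| = 26.7, L = (5.4065, -23.490). Then |FL| = |L − F| = 16.069.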